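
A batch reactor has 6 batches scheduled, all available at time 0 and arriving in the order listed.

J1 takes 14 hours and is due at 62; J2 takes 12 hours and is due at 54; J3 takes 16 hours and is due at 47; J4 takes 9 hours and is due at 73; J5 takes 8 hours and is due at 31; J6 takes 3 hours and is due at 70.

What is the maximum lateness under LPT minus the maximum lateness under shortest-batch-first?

LPT (decreasing processing time): J3 J1 J2 J4 J5 J6.
J3: 0→16, due 47, lateness -31
J1: 16→30, due 62, lateness -32
J2: 30→42, due 54, lateness -12
J4: 42→51, due 73, lateness -22
J5: 51→59, due 31, lateness 28
J6: 59→62, due 70, lateness -8
Maximum = 28.
SPT (increasing processing time): J6 J5 J4 J2 J1 J3.
J6: 0→3, due 70, lateness -67
J5: 3→11, due 31, lateness -20
J4: 11→20, due 73, lateness -53
J2: 20→32, due 54, lateness -22
J1: 32→46, due 62, lateness -16
J3: 46→62, due 47, lateness 15
Maximum = 15.
Difference = 28 − 15 = 13.

13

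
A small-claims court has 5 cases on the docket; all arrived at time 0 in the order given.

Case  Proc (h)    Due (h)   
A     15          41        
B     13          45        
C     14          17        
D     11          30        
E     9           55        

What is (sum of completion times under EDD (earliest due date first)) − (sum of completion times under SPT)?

23

EDD (increasing due date): C D A B E.
C: 0→14
D: 14→25
A: 25→40
B: 40→53
E: 53→62
Sum = 14+25+40+53+62 = 194.
SPT (increasing processing time): E D B C A.
E: 0→9
D: 9→20
B: 20→33
C: 33→47
A: 47→62
Sum = 9+20+33+47+62 = 171.
Difference = 194 − 171 = 23.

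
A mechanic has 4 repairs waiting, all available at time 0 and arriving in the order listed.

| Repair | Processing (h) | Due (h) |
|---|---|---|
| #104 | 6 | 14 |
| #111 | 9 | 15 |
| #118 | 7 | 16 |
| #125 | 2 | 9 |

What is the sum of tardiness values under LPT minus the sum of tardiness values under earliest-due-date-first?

13

LPT (decreasing processing time): #111 #118 #104 #125.
#111: 0→9, due 15, tardiness 0
#118: 9→16, due 16, tardiness 0
#104: 16→22, due 14, tardiness 8
#125: 22→24, due 9, tardiness 15
Sum = 0+0+8+15 = 23.
EDD (increasing due date): #125 #104 #111 #118.
#125: 0→2, due 9, tardiness 0
#104: 2→8, due 14, tardiness 0
#111: 8→17, due 15, tardiness 2
#118: 17→24, due 16, tardiness 8
Sum = 0+0+2+8 = 10.
Difference = 23 − 10 = 13.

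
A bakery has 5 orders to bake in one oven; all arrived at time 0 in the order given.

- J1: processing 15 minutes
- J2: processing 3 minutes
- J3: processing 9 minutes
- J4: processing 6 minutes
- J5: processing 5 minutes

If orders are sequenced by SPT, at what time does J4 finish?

14

SPT (increasing processing time): J2 J5 J4 J3 J1.
J2: 0→3
J5: 3→8
J4: 8→14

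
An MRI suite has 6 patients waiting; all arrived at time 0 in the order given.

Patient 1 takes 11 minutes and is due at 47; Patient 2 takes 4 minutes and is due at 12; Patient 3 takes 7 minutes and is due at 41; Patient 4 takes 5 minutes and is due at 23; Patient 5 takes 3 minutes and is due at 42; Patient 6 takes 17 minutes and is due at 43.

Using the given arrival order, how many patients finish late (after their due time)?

3

FIFO (arrival order): Patient 1 Patient 2 Patient 3 Patient 4 Patient 5 Patient 6.
Patient 1: 0→11, due 47, tardiness 0
Patient 2: 11→15, due 12, tardiness 3
Patient 3: 15→22, due 41, tardiness 0
Patient 4: 22→27, due 23, tardiness 4
Patient 5: 27→30, due 42, tardiness 0
Patient 6: 30→47, due 43, tardiness 4
Late patients: 3.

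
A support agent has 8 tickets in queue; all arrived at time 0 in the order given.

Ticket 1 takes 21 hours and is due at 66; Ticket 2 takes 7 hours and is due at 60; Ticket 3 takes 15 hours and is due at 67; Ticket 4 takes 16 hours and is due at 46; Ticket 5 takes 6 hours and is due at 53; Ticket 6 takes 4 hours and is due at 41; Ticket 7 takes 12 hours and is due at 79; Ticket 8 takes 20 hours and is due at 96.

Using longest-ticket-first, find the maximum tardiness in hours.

LPT (decreasing processing time): Ticket 1 Ticket 8 Ticket 4 Ticket 3 Ticket 7 Ticket 2 Ticket 5 Ticket 6.
Ticket 1: 0→21, due 66, tardiness 0
Ticket 8: 21→41, due 96, tardiness 0
Ticket 4: 41→57, due 46, tardiness 11
Ticket 3: 57→72, due 67, tardiness 5
Ticket 7: 72→84, due 79, tardiness 5
Ticket 2: 84→91, due 60, tardiness 31
Ticket 5: 91→97, due 53, tardiness 44
Ticket 6: 97→101, due 41, tardiness 60
Maximum = 60.

60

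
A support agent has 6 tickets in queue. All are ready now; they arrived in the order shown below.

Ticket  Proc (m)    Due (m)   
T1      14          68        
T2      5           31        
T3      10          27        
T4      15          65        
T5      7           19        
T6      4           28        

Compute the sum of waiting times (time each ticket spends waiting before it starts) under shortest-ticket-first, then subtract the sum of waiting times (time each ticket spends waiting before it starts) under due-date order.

-17

SPT (increasing processing time): T6 T2 T5 T3 T1 T4.
T6: waits 0, runs 0→4
T2: waits 4, runs 4→9
T5: waits 9, runs 9→16
T3: waits 16, runs 16→26
T1: waits 26, runs 26→40
T4: waits 40, runs 40→55
Sum = 0+4+9+16+26+40 = 95.
EDD (increasing due date): T5 T3 T6 T2 T4 T1.
T5: waits 0, runs 0→7
T3: waits 7, runs 7→17
T6: waits 17, runs 17→21
T2: waits 21, runs 21→26
T4: waits 26, runs 26→41
T1: waits 41, runs 41→55
Sum = 0+7+17+21+26+41 = 112.
Difference = 95 − 112 = -17.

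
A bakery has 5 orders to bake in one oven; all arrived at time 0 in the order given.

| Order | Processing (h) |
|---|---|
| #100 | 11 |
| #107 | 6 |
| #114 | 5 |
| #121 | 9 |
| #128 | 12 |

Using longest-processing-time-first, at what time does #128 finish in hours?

LPT (decreasing processing time): #128 #100 #121 #107 #114.
#128: 0→12

12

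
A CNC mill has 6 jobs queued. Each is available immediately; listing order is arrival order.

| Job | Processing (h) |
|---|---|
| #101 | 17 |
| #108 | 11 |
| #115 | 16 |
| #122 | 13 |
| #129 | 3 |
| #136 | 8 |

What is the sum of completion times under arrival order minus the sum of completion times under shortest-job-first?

FIFO (arrival order): #101 #108 #115 #122 #129 #136.
#101: 0→17
#108: 17→28
#115: 28→44
#122: 44→57
#129: 57→60
#136: 60→68
Sum = 17+28+44+57+60+68 = 274.
SPT (increasing processing time): #129 #136 #108 #122 #115 #101.
#129: 0→3
#136: 3→11
#108: 11→22
#122: 22→35
#115: 35→51
#101: 51→68
Sum = 3+11+22+35+51+68 = 190.
Difference = 274 − 190 = 84.

84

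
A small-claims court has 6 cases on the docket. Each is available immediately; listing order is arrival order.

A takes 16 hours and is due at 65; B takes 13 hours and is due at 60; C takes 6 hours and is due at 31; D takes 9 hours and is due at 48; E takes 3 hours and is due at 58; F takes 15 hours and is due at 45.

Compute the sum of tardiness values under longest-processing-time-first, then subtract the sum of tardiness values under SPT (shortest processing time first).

36

LPT (decreasing processing time): A F B D C E.
A: 0→16, due 65, tardiness 0
F: 16→31, due 45, tardiness 0
B: 31→44, due 60, tardiness 0
D: 44→53, due 48, tardiness 5
C: 53→59, due 31, tardiness 28
E: 59→62, due 58, tardiness 4
Sum = 0+0+0+5+28+4 = 37.
SPT (increasing processing time): E C D B F A.
E: 0→3, due 58, tardiness 0
C: 3→9, due 31, tardiness 0
D: 9→18, due 48, tardiness 0
B: 18→31, due 60, tardiness 0
F: 31→46, due 45, tardiness 1
A: 46→62, due 65, tardiness 0
Sum = 0+0+0+0+1+0 = 1.
Difference = 37 − 1 = 36.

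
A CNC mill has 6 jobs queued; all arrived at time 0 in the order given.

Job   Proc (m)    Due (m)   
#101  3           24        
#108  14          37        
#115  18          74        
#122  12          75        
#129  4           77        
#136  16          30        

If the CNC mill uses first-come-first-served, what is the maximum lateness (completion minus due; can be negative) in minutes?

37

FIFO (arrival order): #101 #108 #115 #122 #129 #136.
#101: 0→3, due 24, lateness -21
#108: 3→17, due 37, lateness -20
#115: 17→35, due 74, lateness -39
#122: 35→47, due 75, lateness -28
#129: 47→51, due 77, lateness -26
#136: 51→67, due 30, lateness 37
Maximum = 37.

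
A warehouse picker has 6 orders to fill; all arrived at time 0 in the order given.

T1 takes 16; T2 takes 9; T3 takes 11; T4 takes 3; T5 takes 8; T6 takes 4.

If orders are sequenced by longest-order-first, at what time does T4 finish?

51

LPT (decreasing processing time): T1 T3 T2 T5 T6 T4.
T1: 0→16
T3: 16→27
T2: 27→36
T5: 36→44
T6: 44→48
T4: 48→51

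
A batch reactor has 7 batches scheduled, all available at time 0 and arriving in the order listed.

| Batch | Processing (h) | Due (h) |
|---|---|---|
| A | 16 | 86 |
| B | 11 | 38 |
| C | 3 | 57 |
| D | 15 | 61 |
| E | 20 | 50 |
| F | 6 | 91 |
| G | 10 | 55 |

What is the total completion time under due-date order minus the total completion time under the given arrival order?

EDD (increasing due date): B E G C D A F.
B: 0→11
E: 11→31
G: 31→41
C: 41→44
D: 44→59
A: 59→75
F: 75→81
Sum = 11+31+41+44+59+75+81 = 342.
FIFO (arrival order): A B C D E F G.
A: 0→16
B: 16→27
C: 27→30
D: 30→45
E: 45→65
F: 65→71
G: 71→81
Sum = 16+27+30+45+65+71+81 = 335.
Difference = 342 − 335 = 7.

7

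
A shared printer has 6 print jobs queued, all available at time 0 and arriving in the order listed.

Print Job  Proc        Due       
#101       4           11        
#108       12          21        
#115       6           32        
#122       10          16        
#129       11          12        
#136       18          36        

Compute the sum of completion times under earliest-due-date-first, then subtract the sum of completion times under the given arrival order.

EDD (increasing due date): #101 #129 #122 #108 #115 #136.
#101: 0→4
#129: 4→15
#122: 15→25
#108: 25→37
#115: 37→43
#136: 43→61
Sum = 4+15+25+37+43+61 = 185.
FIFO (arrival order): #101 #108 #115 #122 #129 #136.
#101: 0→4
#108: 4→16
#115: 16→22
#122: 22→32
#129: 32→43
#136: 43→61
Sum = 4+16+22+32+43+61 = 178.
Difference = 185 − 178 = 7.

7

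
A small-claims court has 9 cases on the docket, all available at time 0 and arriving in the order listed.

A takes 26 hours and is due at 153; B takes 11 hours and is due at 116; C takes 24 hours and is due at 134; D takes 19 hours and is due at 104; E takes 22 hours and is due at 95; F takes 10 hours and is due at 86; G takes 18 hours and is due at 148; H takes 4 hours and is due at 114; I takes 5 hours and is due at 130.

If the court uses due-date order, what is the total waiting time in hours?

493

EDD (increasing due date): F E D H B I C G A.
F: waits 0, runs 0→10
E: waits 10, runs 10→32
D: waits 32, runs 32→51
H: waits 51, runs 51→55
B: waits 55, runs 55→66
I: waits 66, runs 66→71
C: waits 71, runs 71→95
G: waits 95, runs 95→113
A: waits 113, runs 113→139
Sum = 0+10+32+51+55+66+71+95+113 = 493.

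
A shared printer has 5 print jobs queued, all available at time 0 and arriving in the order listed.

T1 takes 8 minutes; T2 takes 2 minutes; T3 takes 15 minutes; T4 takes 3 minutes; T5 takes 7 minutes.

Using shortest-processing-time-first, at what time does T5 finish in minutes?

SPT (increasing processing time): T2 T4 T5 T1 T3.
T2: 0→2
T4: 2→5
T5: 5→12

12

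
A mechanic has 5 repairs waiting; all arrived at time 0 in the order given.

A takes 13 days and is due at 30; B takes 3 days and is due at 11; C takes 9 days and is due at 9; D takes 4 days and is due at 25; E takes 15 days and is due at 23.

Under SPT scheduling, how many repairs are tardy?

2

SPT (increasing processing time): B D C A E.
B: 0→3, due 11, tardiness 0
D: 3→7, due 25, tardiness 0
C: 7→16, due 9, tardiness 7
A: 16→29, due 30, tardiness 0
E: 29→44, due 23, tardiness 21
Late repairs: 2.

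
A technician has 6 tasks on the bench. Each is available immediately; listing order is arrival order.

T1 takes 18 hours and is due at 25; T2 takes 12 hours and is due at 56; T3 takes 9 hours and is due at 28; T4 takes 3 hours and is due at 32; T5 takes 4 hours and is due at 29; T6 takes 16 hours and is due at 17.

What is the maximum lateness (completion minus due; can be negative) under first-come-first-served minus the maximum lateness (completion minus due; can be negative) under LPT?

15

FIFO (arrival order): T1 T2 T3 T4 T5 T6.
T1: 0→18, due 25, lateness -7
T2: 18→30, due 56, lateness -26
T3: 30→39, due 28, lateness 11
T4: 39→42, due 32, lateness 10
T5: 42→46, due 29, lateness 17
T6: 46→62, due 17, lateness 45
Maximum = 45.
LPT (decreasing processing time): T1 T6 T2 T3 T5 T4.
T1: 0→18, due 25, lateness -7
T6: 18→34, due 17, lateness 17
T2: 34→46, due 56, lateness -10
T3: 46→55, due 28, lateness 27
T5: 55→59, due 29, lateness 30
T4: 59→62, due 32, lateness 30
Maximum = 30.
Difference = 45 − 30 = 15.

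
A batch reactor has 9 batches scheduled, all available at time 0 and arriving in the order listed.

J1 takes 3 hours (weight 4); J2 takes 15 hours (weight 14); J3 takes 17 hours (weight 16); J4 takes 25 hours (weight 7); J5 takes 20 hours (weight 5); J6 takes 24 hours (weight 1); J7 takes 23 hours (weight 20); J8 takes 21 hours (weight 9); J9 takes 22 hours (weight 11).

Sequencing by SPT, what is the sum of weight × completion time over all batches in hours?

6616

SPT (increasing processing time): J1 J2 J3 J5 J8 J9 J7 J6 J4.
J1: finishes 3, weight 4, w·C = 12
J2: finishes 18, weight 14, w·C = 252
J3: finishes 35, weight 16, w·C = 560
J5: finishes 55, weight 5, w·C = 275
J8: finishes 76, weight 9, w·C = 684
J9: finishes 98, weight 11, w·C = 1078
J7: finishes 121, weight 20, w·C = 2420
J6: finishes 145, weight 1, w·C = 145
J4: finishes 170, weight 7, w·C = 1190
Sum = 12+252+560+275+684+1078+2420+145+1190 = 6616.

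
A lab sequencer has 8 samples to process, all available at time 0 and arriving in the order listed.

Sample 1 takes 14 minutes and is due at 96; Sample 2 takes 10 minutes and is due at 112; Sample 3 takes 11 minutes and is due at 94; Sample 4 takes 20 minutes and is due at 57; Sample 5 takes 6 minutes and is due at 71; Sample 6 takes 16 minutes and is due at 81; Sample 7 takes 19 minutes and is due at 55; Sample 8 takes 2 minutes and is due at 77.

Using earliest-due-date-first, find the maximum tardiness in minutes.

0

EDD (increasing due date): Sample 7 Sample 4 Sample 5 Sample 8 Sample 6 Sample 3 Sample 1 Sample 2.
Sample 7: 0→19, due 55, tardiness 0
Sample 4: 19→39, due 57, tardiness 0
Sample 5: 39→45, due 71, tardiness 0
Sample 8: 45→47, due 77, tardiness 0
Sample 6: 47→63, due 81, tardiness 0
Sample 3: 63→74, due 94, tardiness 0
Sample 1: 74→88, due 96, tardiness 0
Sample 2: 88→98, due 112, tardiness 0
Maximum = 0.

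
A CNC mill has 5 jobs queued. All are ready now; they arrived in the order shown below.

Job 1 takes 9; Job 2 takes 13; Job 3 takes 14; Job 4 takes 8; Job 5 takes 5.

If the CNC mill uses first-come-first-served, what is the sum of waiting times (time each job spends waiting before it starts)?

FIFO (arrival order): Job 1 Job 2 Job 3 Job 4 Job 5.
Job 1: waits 0, runs 0→9
Job 2: waits 9, runs 9→22
Job 3: waits 22, runs 22→36
Job 4: waits 36, runs 36→44
Job 5: waits 44, runs 44→49
Sum = 0+9+22+36+44 = 111.

111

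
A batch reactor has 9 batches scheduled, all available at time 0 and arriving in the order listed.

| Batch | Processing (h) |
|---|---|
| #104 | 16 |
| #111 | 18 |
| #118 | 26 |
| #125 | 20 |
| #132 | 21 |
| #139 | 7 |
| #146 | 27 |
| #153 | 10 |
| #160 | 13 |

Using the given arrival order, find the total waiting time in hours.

FIFO (arrival order): #104 #111 #118 #125 #132 #139 #146 #153 #160.
#104: waits 0, runs 0→16
#111: waits 16, runs 16→34
#118: waits 34, runs 34→60
#125: waits 60, runs 60→80
#132: waits 80, runs 80→101
#139: waits 101, runs 101→108
#146: waits 108, runs 108→135
#153: waits 135, runs 135→145
#160: waits 145, runs 145→158
Sum = 0+16+34+60+80+101+108+135+145 = 679.

679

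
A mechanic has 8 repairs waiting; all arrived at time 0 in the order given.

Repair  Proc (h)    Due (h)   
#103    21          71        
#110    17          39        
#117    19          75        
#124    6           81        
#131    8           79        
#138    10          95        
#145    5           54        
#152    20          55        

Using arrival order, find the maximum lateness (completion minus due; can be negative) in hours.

51

FIFO (arrival order): #103 #110 #117 #124 #131 #138 #145 #152.
#103: 0→21, due 71, lateness -50
#110: 21→38, due 39, lateness -1
#117: 38→57, due 75, lateness -18
#124: 57→63, due 81, lateness -18
#131: 63→71, due 79, lateness -8
#138: 71→81, due 95, lateness -14
#145: 81→86, due 54, lateness 32
#152: 86→106, due 55, lateness 51
Maximum = 51.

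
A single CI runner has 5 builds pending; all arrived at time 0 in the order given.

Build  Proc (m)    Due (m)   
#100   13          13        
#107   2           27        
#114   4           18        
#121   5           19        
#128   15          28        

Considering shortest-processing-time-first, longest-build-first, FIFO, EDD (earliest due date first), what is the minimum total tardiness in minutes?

SPT (increasing processing time): #107 #114 #121 #100 #128.
#107: 0→2, due 27, tardiness 0
#114: 2→6, due 18, tardiness 0
#121: 6→11, due 19, tardiness 0
#100: 11→24, due 13, tardiness 11
#128: 24→39, due 28, tardiness 11
Sum = 0+0+0+11+11 = 22.
LPT (decreasing processing time): #128 #100 #121 #114 #107.
#128: 0→15, due 28, tardiness 0
#100: 15→28, due 13, tardiness 15
#121: 28→33, due 19, tardiness 14
#114: 33→37, due 18, tardiness 19
#107: 37→39, due 27, tardiness 12
Sum = 0+15+14+19+12 = 60.
FIFO (arrival order): #100 #107 #114 #121 #128.
#100: 0→13, due 13, tardiness 0
#107: 13→15, due 27, tardiness 0
#114: 15→19, due 18, tardiness 1
#121: 19→24, due 19, tardiness 5
#128: 24→39, due 28, tardiness 11
Sum = 0+0+1+5+11 = 17.
EDD (increasing due date): #100 #114 #121 #107 #128.
#100: 0→13, due 13, tardiness 0
#114: 13→17, due 18, tardiness 0
#121: 17→22, due 19, tardiness 3
#107: 22→24, due 27, tardiness 0
#128: 24→39, due 28, tardiness 11
Sum = 0+0+3+0+11 = 14.
SPT 22, LPT 60, FIFO 17, EDD 14 → minimum 14.

14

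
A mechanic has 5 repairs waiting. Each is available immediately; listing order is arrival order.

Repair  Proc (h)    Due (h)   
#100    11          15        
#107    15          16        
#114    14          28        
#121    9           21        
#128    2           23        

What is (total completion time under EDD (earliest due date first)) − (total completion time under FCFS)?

EDD (increasing due date): #100 #107 #121 #128 #114.
#100: 0→11
#107: 11→26
#121: 26→35
#128: 35→37
#114: 37→51
Sum = 11+26+35+37+51 = 160.
FIFO (arrival order): #100 #107 #114 #121 #128.
#100: 0→11
#107: 11→26
#114: 26→40
#121: 40→49
#128: 49→51
Sum = 11+26+40+49+51 = 177.
Difference = 160 − 177 = -17.

-17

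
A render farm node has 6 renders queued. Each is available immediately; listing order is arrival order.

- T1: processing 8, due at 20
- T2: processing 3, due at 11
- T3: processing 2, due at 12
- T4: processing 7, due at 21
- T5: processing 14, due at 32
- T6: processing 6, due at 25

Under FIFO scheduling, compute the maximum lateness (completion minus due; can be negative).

FIFO (arrival order): T1 T2 T3 T4 T5 T6.
T1: 0→8, due 20, lateness -12
T2: 8→11, due 11, lateness 0
T3: 11→13, due 12, lateness 1
T4: 13→20, due 21, lateness -1
T5: 20→34, due 32, lateness 2
T6: 34→40, due 25, lateness 15
Maximum = 15.

15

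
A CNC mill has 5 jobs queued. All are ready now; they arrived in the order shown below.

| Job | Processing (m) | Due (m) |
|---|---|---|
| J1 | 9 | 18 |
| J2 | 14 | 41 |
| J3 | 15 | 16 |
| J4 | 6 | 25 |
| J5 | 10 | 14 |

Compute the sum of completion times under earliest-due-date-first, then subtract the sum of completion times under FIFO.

EDD (increasing due date): J5 J3 J1 J4 J2.
J5: 0→10
J3: 10→25
J1: 25→34
J4: 34→40
J2: 40→54
Sum = 10+25+34+40+54 = 163.
FIFO (arrival order): J1 J2 J3 J4 J5.
J1: 0→9
J2: 9→23
J3: 23→38
J4: 38→44
J5: 44→54
Sum = 9+23+38+44+54 = 168.
Difference = 163 − 168 = -5.

-5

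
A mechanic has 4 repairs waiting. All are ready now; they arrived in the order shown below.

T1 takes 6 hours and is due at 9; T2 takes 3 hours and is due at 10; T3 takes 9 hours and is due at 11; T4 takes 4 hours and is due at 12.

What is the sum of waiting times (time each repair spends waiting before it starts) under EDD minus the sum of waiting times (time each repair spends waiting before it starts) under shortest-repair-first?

10

EDD (increasing due date): T1 T2 T3 T4.
T1: waits 0, runs 0→6
T2: waits 6, runs 6→9
T3: waits 9, runs 9→18
T4: waits 18, runs 18→22
Sum = 0+6+9+18 = 33.
SPT (increasing processing time): T2 T4 T1 T3.
T2: waits 0, runs 0→3
T4: waits 3, runs 3→7
T1: waits 7, runs 7→13
T3: waits 13, runs 13→22
Sum = 0+3+7+13 = 23.
Difference = 33 − 23 = 10.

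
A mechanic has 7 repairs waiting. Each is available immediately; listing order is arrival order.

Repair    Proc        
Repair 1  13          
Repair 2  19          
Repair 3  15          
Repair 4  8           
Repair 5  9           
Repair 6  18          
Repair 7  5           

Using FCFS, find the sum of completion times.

FIFO (arrival order): Repair 1 Repair 2 Repair 3 Repair 4 Repair 5 Repair 6 Repair 7.
Repair 1: 0→13
Repair 2: 13→32
Repair 3: 32→47
Repair 4: 47→55
Repair 5: 55→64
Repair 6: 64→82
Repair 7: 82→87
Sum = 13+32+47+55+64+82+87 = 380.

380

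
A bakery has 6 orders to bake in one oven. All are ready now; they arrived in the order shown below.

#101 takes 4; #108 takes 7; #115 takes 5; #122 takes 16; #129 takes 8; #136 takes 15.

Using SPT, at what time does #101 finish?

SPT (increasing processing time): #101 #115 #108 #129 #136 #122.
#101: 0→4

4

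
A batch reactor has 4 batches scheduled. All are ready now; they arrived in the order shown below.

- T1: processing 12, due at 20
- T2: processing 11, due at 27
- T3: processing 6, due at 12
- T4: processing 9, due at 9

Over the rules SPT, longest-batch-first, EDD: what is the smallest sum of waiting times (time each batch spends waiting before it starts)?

SPT (increasing processing time): T3 T4 T2 T1.
T3: waits 0, runs 0→6
T4: waits 6, runs 6→15
T2: waits 15, runs 15→26
T1: waits 26, runs 26→38
Sum = 0+6+15+26 = 47.
LPT (decreasing processing time): T1 T2 T4 T3.
T1: waits 0, runs 0→12
T2: waits 12, runs 12→23
T4: waits 23, runs 23→32
T3: waits 32, runs 32→38
Sum = 0+12+23+32 = 67.
EDD (increasing due date): T4 T3 T1 T2.
T4: waits 0, runs 0→9
T3: waits 9, runs 9→15
T1: waits 15, runs 15→27
T2: waits 27, runs 27→38
Sum = 0+9+15+27 = 51.
SPT 47, LPT 67, EDD 51 → minimum 47.

47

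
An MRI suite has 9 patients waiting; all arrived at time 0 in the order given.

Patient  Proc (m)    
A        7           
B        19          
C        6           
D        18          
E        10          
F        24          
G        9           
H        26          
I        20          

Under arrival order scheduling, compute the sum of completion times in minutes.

FIFO (arrival order): A B C D E F G H I.
A: 0→7
B: 7→26
C: 26→32
D: 32→50
E: 50→60
F: 60→84
G: 84→93
H: 93→119
I: 119→139
Sum = 7+26+32+50+60+84+93+119+139 = 610.

610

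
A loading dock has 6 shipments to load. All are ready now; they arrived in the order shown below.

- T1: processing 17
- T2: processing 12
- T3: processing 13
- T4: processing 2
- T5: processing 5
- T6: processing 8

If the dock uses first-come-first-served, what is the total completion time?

238

FIFO (arrival order): T1 T2 T3 T4 T5 T6.
T1: 0→17
T2: 17→29
T3: 29→42
T4: 42→44
T5: 44→49
T6: 49→57
Sum = 17+29+42+44+49+57 = 238.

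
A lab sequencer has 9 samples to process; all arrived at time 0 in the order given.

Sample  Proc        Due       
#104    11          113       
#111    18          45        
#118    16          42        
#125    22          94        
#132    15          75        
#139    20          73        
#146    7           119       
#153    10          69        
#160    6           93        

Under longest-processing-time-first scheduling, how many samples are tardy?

5

LPT (decreasing processing time): #125 #139 #111 #118 #132 #104 #153 #146 #160.
#125: 0→22, due 94, tardiness 0
#139: 22→42, due 73, tardiness 0
#111: 42→60, due 45, tardiness 15
#118: 60→76, due 42, tardiness 34
#132: 76→91, due 75, tardiness 16
#104: 91→102, due 113, tardiness 0
#153: 102→112, due 69, tardiness 43
#146: 112→119, due 119, tardiness 0
#160: 119→125, due 93, tardiness 32
Late samples: 5.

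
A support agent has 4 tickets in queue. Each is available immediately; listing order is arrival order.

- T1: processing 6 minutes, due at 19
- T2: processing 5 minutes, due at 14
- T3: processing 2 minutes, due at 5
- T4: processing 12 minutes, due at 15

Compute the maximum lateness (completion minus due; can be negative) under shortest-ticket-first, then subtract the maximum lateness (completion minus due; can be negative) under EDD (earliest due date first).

4

SPT (increasing processing time): T3 T2 T1 T4.
T3: 0→2, due 5, lateness -3
T2: 2→7, due 14, lateness -7
T1: 7→13, due 19, lateness -6
T4: 13→25, due 15, lateness 10
Maximum = 10.
EDD (increasing due date): T3 T2 T4 T1.
T3: 0→2, due 5, lateness -3
T2: 2→7, due 14, lateness -7
T4: 7→19, due 15, lateness 4
T1: 19→25, due 19, lateness 6
Maximum = 6.
Difference = 10 − 6 = 4.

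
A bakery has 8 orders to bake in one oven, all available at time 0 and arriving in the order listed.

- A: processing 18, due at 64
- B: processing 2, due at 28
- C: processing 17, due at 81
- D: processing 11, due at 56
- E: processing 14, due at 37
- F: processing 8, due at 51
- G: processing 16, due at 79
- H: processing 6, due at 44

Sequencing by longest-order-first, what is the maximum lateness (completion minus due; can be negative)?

LPT (decreasing processing time): A C G E D F H B.
A: 0→18, due 64, lateness -46
C: 18→35, due 81, lateness -46
G: 35→51, due 79, lateness -28
E: 51→65, due 37, lateness 28
D: 65→76, due 56, lateness 20
F: 76→84, due 51, lateness 33
H: 84→90, due 44, lateness 46
B: 90→92, due 28, lateness 64
Maximum = 64.

64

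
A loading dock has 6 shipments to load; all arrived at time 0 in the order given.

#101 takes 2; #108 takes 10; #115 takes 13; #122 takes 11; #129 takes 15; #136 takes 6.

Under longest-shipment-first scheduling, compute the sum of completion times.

243

LPT (decreasing processing time): #129 #115 #122 #108 #136 #101.
#129: 0→15
#115: 15→28
#122: 28→39
#108: 39→49
#136: 49→55
#101: 55→57
Sum = 15+28+39+49+55+57 = 243.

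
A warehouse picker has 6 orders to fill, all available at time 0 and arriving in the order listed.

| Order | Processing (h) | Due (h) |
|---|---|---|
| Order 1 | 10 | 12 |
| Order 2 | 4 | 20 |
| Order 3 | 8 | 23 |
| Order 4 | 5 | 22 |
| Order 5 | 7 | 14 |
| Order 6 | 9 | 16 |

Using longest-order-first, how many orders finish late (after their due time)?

LPT (decreasing processing time): Order 1 Order 6 Order 3 Order 5 Order 4 Order 2.
Order 1: 0→10, due 12, tardiness 0
Order 6: 10→19, due 16, tardiness 3
Order 3: 19→27, due 23, tardiness 4
Order 5: 27→34, due 14, tardiness 20
Order 4: 34→39, due 22, tardiness 17
Order 2: 39→43, due 20, tardiness 23
Late orders: 5.

5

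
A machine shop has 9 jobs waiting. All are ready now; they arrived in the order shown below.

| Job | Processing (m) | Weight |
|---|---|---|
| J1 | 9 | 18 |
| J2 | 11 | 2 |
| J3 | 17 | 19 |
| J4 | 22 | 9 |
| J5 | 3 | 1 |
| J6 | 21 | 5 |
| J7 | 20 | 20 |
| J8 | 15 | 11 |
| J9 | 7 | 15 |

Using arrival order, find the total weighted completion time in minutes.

FIFO (arrival order): J1 J2 J3 J4 J5 J6 J7 J8 J9.
J1: finishes 9, weight 18, w·C = 162
J2: finishes 20, weight 2, w·C = 40
J3: finishes 37, weight 19, w·C = 703
J4: finishes 59, weight 9, w·C = 531
J5: finishes 62, weight 1, w·C = 62
J6: finishes 83, weight 5, w·C = 415
J7: finishes 103, weight 20, w·C = 2060
J8: finishes 118, weight 11, w·C = 1298
J9: finishes 125, weight 15, w·C = 1875
Sum = 162+40+703+531+62+415+2060+1298+1875 = 7146.

7146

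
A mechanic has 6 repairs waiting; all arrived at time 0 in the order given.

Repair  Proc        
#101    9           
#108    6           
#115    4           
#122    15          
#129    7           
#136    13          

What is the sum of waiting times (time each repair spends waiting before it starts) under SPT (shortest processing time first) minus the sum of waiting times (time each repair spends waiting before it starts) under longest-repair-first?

SPT (increasing processing time): #115 #108 #129 #101 #136 #122.
#115: waits 0, runs 0→4
#108: waits 4, runs 4→10
#129: waits 10, runs 10→17
#101: waits 17, runs 17→26
#136: waits 26, runs 26→39
#122: waits 39, runs 39→54
Sum = 0+4+10+17+26+39 = 96.
LPT (decreasing processing time): #122 #136 #101 #129 #108 #115.
#122: waits 0, runs 0→15
#136: waits 15, runs 15→28
#101: waits 28, runs 28→37
#129: waits 37, runs 37→44
#108: waits 44, runs 44→50
#115: waits 50, runs 50→54
Sum = 0+15+28+37+44+50 = 174.
Difference = 96 − 174 = -78.

-78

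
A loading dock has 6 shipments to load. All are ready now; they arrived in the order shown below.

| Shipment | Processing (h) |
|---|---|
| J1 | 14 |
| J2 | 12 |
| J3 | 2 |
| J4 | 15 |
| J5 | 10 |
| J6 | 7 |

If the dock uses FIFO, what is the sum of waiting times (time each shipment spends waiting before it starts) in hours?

164

FIFO (arrival order): J1 J2 J3 J4 J5 J6.
J1: waits 0, runs 0→14
J2: waits 14, runs 14→26
J3: waits 26, runs 26→28
J4: waits 28, runs 28→43
J5: waits 43, runs 43→53
J6: waits 53, runs 53→60
Sum = 0+14+26+28+43+53 = 164.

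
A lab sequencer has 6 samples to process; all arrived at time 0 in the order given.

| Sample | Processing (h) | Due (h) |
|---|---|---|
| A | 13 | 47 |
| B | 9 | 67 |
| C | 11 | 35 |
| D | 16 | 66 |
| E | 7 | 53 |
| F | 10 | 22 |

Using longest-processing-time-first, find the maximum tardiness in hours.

28

LPT (decreasing processing time): D A C F B E.
D: 0→16, due 66, tardiness 0
A: 16→29, due 47, tardiness 0
C: 29→40, due 35, tardiness 5
F: 40→50, due 22, tardiness 28
B: 50→59, due 67, tardiness 0
E: 59→66, due 53, tardiness 13
Maximum = 28.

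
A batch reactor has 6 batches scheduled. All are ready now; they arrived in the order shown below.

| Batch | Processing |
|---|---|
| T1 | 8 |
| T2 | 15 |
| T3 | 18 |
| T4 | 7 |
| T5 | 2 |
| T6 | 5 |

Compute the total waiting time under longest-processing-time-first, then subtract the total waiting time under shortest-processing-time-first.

LPT (decreasing processing time): T3 T2 T1 T4 T6 T5.
T3: waits 0, runs 0→18
T2: waits 18, runs 18→33
T1: waits 33, runs 33→41
T4: waits 41, runs 41→48
T6: waits 48, runs 48→53
T5: waits 53, runs 53→55
Sum = 0+18+33+41+48+53 = 193.
SPT (increasing processing time): T5 T6 T4 T1 T2 T3.
T5: waits 0, runs 0→2
T6: waits 2, runs 2→7
T4: waits 7, runs 7→14
T1: waits 14, runs 14→22
T2: waits 22, runs 22→37
T3: waits 37, runs 37→55
Sum = 0+2+7+14+22+37 = 82.
Difference = 193 − 82 = 111.

111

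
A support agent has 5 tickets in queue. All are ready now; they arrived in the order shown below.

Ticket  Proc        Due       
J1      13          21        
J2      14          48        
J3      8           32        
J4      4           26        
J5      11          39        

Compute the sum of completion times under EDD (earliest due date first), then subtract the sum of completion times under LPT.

EDD (increasing due date): J1 J4 J3 J5 J2.
J1: 0→13
J4: 13→17
J3: 17→25
J5: 25→36
J2: 36→50
Sum = 13+17+25+36+50 = 141.
LPT (decreasing processing time): J2 J1 J5 J3 J4.
J2: 0→14
J1: 14→27
J5: 27→38
J3: 38→46
J4: 46→50
Sum = 14+27+38+46+50 = 175.
Difference = 141 − 175 = -34.

-34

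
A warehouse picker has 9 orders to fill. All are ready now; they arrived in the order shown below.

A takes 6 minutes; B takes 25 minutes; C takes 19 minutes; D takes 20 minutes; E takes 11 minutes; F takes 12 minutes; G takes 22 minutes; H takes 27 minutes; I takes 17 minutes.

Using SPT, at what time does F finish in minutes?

29

SPT (increasing processing time): A E F I C D G B H.
A: 0→6
E: 6→17
F: 17→29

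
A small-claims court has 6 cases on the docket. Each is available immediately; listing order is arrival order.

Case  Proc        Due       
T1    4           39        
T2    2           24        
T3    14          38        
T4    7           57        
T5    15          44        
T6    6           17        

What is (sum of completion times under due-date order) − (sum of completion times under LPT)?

EDD (increasing due date): T6 T2 T3 T1 T5 T4.
T6: 0→6
T2: 6→8
T3: 8→22
T1: 22→26
T5: 26→41
T4: 41→48
Sum = 6+8+22+26+41+48 = 151.
LPT (decreasing processing time): T5 T3 T4 T6 T1 T2.
T5: 0→15
T3: 15→29
T4: 29→36
T6: 36→42
T1: 42→46
T2: 46→48
Sum = 15+29+36+42+46+48 = 216.
Difference = 151 − 216 = -65.

-65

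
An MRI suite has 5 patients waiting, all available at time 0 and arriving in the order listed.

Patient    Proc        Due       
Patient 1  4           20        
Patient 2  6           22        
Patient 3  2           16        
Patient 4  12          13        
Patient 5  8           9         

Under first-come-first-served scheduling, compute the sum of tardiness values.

FIFO (arrival order): Patient 1 Patient 2 Patient 3 Patient 4 Patient 5.
Patient 1: 0→4, due 20, tardiness 0
Patient 2: 4→10, due 22, tardiness 0
Patient 3: 10→12, due 16, tardiness 0
Patient 4: 12→24, due 13, tardiness 11
Patient 5: 24→32, due 9, tardiness 23
Sum = 0+0+0+11+23 = 34.

34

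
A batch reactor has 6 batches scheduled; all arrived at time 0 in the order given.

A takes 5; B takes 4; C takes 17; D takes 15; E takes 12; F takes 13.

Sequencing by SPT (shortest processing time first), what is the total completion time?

SPT (increasing processing time): B A E F D C.
B: 0→4
A: 4→9
E: 9→21
F: 21→34
D: 34→49
C: 49→66
Sum = 4+9+21+34+49+66 = 183.

183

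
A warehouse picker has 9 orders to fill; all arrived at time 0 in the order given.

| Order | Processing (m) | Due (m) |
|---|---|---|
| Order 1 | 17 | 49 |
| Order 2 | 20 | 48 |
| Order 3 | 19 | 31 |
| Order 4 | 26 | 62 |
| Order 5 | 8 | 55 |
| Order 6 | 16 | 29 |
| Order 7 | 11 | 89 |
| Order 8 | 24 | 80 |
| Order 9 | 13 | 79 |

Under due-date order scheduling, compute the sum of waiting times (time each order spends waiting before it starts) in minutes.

EDD (increasing due date): Order 6 Order 3 Order 2 Order 1 Order 5 Order 4 Order 9 Order 8 Order 7.
Order 6: waits 0, runs 0→16
Order 3: waits 16, runs 16→35
Order 2: waits 35, runs 35→55
Order 1: waits 55, runs 55→72
Order 5: waits 72, runs 72→80
Order 4: waits 80, runs 80→106
Order 9: waits 106, runs 106→119
Order 8: waits 119, runs 119→143
Order 7: waits 143, runs 143→154
Sum = 0+16+35+55+72+80+106+119+143 = 626.

626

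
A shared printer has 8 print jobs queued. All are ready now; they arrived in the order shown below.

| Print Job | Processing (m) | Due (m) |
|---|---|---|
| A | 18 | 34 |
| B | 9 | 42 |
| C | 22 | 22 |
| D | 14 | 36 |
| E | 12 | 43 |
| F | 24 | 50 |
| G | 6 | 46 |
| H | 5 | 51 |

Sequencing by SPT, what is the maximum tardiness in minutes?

64

SPT (increasing processing time): H G B E D A C F.
H: 0→5, due 51, tardiness 0
G: 5→11, due 46, tardiness 0
B: 11→20, due 42, tardiness 0
E: 20→32, due 43, tardiness 0
D: 32→46, due 36, tardiness 10
A: 46→64, due 34, tardiness 30
C: 64→86, due 22, tardiness 64
F: 86→110, due 50, tardiness 60
Maximum = 64.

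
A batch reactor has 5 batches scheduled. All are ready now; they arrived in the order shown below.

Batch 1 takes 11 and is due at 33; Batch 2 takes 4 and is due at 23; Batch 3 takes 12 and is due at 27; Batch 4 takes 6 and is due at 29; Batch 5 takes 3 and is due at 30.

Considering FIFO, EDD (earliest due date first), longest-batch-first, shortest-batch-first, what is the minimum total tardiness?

3

FIFO (arrival order): Batch 1 Batch 2 Batch 3 Batch 4 Batch 5.
Batch 1: 0→11, due 33, tardiness 0
Batch 2: 11→15, due 23, tardiness 0
Batch 3: 15→27, due 27, tardiness 0
Batch 4: 27→33, due 29, tardiness 4
Batch 5: 33→36, due 30, tardiness 6
Sum = 0+0+0+4+6 = 10.
EDD (increasing due date): Batch 2 Batch 3 Batch 4 Batch 5 Batch 1.
Batch 2: 0→4, due 23, tardiness 0
Batch 3: 4→16, due 27, tardiness 0
Batch 4: 16→22, due 29, tardiness 0
Batch 5: 22→25, due 30, tardiness 0
Batch 1: 25→36, due 33, tardiness 3
Sum = 0+0+0+0+3 = 3.
LPT (decreasing processing time): Batch 3 Batch 1 Batch 4 Batch 2 Batch 5.
Batch 3: 0→12, due 27, tardiness 0
Batch 1: 12→23, due 33, tardiness 0
Batch 4: 23→29, due 29, tardiness 0
Batch 2: 29→33, due 23, tardiness 10
Batch 5: 33→36, due 30, tardiness 6
Sum = 0+0+0+10+6 = 16.
SPT (increasing processing time): Batch 5 Batch 2 Batch 4 Batch 1 Batch 3.
Batch 5: 0→3, due 30, tardiness 0
Batch 2: 3→7, due 23, tardiness 0
Batch 4: 7→13, due 29, tardiness 0
Batch 1: 13→24, due 33, tardiness 0
Batch 3: 24→36, due 27, tardiness 9
Sum = 0+0+0+0+9 = 9.
FIFO 10, EDD 3, LPT 16, SPT 9 → minimum 3.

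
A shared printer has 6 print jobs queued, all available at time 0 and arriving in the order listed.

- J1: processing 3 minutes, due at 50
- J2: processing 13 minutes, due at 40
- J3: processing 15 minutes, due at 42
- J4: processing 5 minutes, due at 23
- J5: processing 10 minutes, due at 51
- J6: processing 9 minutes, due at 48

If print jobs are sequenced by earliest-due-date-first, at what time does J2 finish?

18

EDD (increasing due date): J4 J2 J3 J6 J1 J5.
J4: 0→5
J2: 5→18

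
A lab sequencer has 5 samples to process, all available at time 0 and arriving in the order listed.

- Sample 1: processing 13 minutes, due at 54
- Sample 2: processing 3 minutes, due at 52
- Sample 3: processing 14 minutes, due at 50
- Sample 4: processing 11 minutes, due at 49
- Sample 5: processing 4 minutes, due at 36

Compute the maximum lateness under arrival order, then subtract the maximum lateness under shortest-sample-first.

14

FIFO (arrival order): Sample 1 Sample 2 Sample 3 Sample 4 Sample 5.
Sample 1: 0→13, due 54, lateness -41
Sample 2: 13→16, due 52, lateness -36
Sample 3: 16→30, due 50, lateness -20
Sample 4: 30→41, due 49, lateness -8
Sample 5: 41→45, due 36, lateness 9
Maximum = 9.
SPT (increasing processing time): Sample 2 Sample 5 Sample 4 Sample 1 Sample 3.
Sample 2: 0→3, due 52, lateness -49
Sample 5: 3→7, due 36, lateness -29
Sample 4: 7→18, due 49, lateness -31
Sample 1: 18→31, due 54, lateness -23
Sample 3: 31→45, due 50, lateness -5
Maximum = -5.
Difference = 9 − -5 = 14.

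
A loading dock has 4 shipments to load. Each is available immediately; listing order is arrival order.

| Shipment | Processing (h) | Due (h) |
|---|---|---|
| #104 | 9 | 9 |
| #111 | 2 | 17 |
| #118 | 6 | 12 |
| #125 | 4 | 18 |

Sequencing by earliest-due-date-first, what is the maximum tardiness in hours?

EDD (increasing due date): #104 #118 #111 #125.
#104: 0→9, due 9, tardiness 0
#118: 9→15, due 12, tardiness 3
#111: 15→17, due 17, tardiness 0
#125: 17→21, due 18, tardiness 3
Maximum = 3.

3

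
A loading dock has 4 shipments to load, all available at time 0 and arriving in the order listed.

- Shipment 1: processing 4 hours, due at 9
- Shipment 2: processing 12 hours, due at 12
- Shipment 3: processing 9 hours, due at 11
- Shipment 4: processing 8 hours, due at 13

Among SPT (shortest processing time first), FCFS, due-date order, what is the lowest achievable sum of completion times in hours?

SPT (increasing processing time): Shipment 1 Shipment 4 Shipment 3 Shipment 2.
Shipment 1: 0→4
Shipment 4: 4→12
Shipment 3: 12→21
Shipment 2: 21→33
Sum = 4+12+21+33 = 70.
FIFO (arrival order): Shipment 1 Shipment 2 Shipment 3 Shipment 4.
Shipment 1: 0→4
Shipment 2: 4→16
Shipment 3: 16→25
Shipment 4: 25→33
Sum = 4+16+25+33 = 78.
EDD (increasing due date): Shipment 1 Shipment 3 Shipment 2 Shipment 4.
Shipment 1: 0→4
Shipment 3: 4→13
Shipment 2: 13→25
Shipment 4: 25→33
Sum = 4+13+25+33 = 75.
SPT 70, FIFO 78, EDD 75 → minimum 70.

70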